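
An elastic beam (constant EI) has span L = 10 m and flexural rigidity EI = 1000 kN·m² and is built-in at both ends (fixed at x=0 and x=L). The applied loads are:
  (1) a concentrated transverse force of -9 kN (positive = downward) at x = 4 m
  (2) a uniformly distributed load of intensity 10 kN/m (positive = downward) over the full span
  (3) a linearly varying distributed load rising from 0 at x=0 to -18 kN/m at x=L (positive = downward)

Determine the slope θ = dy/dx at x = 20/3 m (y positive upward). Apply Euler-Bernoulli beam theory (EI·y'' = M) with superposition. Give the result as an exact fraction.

θ(20/3) = -67/50625 rad

Load 1 — point force P=-9 kN at a=4 m (b=L-a=6):
  θ_1 = Pa²(L-x)(2bL-(3b+a)(L-x))/(2L³EI)  [x>a] = (-9)·4²·(10-(20/3))·(2·6·10-(3·6+4)·(10-(20/3)))/(2·10³·1000) = -7/625 rad
Load 2 — uniform load w=10 kN/m over full span:
  θ_2 = -wx(L-x)(L-2x)/(12EI) = -10·(20/3)·(10-(20/3))·(10-2·(20/3))/(12·1000) = 5/81 rad
Load 3 — triangular load w₀=-18 kN/m (0→w₀ over full span):
  θ_3 = -w₀(2x(L-x)(L-2x)(x+2L)+x²(L-x)²)/(120LEI) = -(-18)·(2·(20/3)·(10-(20/3))·(10-2·(20/3))·((20/3)+2·10)+(20/3)²·(10-(20/3))²)/(120·10·1000) = -7/135 rad
Superposition: θ = Σ θ_i = -67/50625 rad ≈ -0.001323 rad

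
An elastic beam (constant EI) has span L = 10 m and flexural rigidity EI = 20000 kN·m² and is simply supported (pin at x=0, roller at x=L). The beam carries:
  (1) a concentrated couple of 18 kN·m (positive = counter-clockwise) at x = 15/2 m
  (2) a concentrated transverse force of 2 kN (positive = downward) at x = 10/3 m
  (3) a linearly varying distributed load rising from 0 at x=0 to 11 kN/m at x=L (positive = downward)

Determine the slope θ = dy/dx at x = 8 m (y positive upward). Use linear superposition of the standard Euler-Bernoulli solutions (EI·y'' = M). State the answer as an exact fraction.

Load 1 — applied couple M₀=18 kN·m at a=15/2 m (b=L-a=5/2):
  θ_1 = (M₀x²/(2L)-M₀(x-a)+C₁)/EI  [x>a] with C₁=M₀(3b²-L²)/(6L)=-195/8 = (18·8²/(2·10)-18·(8-(15/2))+(-195/8))/20000 = 969/800000 rad
Load 2 — point force P=2 kN at a=10/3 m (b=L-a=20/3):
  θ_2 = -Pa(2L²-6Lx+3x²+a²)/(6LEI)  [x>a] = -2·(10/3)·(2·10²-6·10·8+3·8²+(10/3)²)/(6·10·20000) = 173/405000 rad
Load 3 — triangular load w₀=11 kN/m (0→w₀ over full span):
  θ_3 = -w₀(7L⁴-30L²x²+15x⁴)/(360LEI) = -11·(7·10⁴-30·10²·8²+15·8⁴)/(360·10·20000) = 8327/900000 rad
Superposition: θ = Σ θ_i = 705713/64800000 rad ≈ 0.010891 rad

θ(8) = 705713/64800000 rad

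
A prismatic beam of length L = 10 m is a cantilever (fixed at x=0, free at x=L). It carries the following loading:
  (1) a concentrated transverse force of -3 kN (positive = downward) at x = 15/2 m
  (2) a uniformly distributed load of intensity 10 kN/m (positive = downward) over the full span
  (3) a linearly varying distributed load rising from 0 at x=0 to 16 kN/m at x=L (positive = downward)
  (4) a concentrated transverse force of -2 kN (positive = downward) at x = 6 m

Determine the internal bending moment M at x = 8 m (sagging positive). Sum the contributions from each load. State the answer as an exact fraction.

Load 1 — point force P=-3 kN at a=15/2 m (b=L-a=5/2):
  M_1 = 0  [x>a] = 0 kN·m
Load 2 — uniform load w=10 kN/m over full span:
  M_2 = -w(L-x)²/2 = -10·(10-8)²/2 = -20 kN·m
Load 3 — triangular load w₀=16 kN/m (0→w₀ over full span):
  M_3 = w₀Lx/2 - w₀L²/3 - w₀x³/(6L) = 16·10·8/2 - 16·10²/3 - 16·8³/(6·10) = -448/15 kN·m
Load 4 — point force P=-2 kN at a=6 m (b=L-a=4):
  M_4 = 0  [x>a] = 0 kN·m
Superposition: M = Σ M_i = -748/15 kN·m ≈ -49.866667 kN·m

M(8) = -748/15 kN·m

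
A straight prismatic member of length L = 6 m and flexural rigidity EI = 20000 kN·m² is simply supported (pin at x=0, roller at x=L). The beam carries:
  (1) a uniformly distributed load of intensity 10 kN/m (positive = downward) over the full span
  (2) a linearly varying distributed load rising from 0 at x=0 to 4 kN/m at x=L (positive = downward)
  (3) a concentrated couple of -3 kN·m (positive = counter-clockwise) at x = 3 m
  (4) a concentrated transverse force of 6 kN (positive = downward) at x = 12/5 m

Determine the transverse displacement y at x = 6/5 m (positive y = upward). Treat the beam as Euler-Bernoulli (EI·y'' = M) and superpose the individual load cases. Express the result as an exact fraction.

y(6/5) = -4188807/625000000 m

Load 1 — uniform load w=10 kN/m over full span:
  y_1 = -wx(L³-2Lx²+x³)/(24EI) = -10·(6/5)·(6³-2·6·(6/5)²+(6/5)³)/(24·20000) = -783/156250 m
Load 2 — triangular load w₀=4 kN/m (0→w₀ over full span):
  y_2 = -w₀x(7L⁴-10L²x²+3x⁴)/(360LEI) = -4·(6/5)·(7·6⁴-10·6²·(6/5)²+3·(6/5)⁴)/(360·6·20000) = -9288/9765625 m
Load 3 — applied couple M₀=-3 kN·m at a=3 m (b=L-a=3):
  y_3 = (M₀x³/(6L)+C₁x)/EI  [x≤a] with C₁=M₀(3b²-L²)/(6L)=3/4 = ((-3)·(6/5)³/(6·6)+(3/4)·(6/5))/20000 = 189/5000000 m
Load 4 — point force P=6 kN at a=12/5 m (b=L-a=18/5):
  y_4 = -Pbx(L²-b²-x²)/(6LEI)  [x≤a] = -6·(18/5)·(6/5)·(6²-(18/5)²-(6/5)²)/(6·6·20000) = -243/312500 m
Superposition: y = Σ y_i = -4188807/625000000 m ≈ -0.006702 m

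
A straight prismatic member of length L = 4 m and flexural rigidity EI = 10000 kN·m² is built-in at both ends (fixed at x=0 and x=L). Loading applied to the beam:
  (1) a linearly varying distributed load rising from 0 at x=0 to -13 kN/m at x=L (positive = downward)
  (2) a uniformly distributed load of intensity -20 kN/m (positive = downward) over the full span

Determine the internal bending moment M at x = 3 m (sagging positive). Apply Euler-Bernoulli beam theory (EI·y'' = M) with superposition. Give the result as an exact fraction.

M(3) = -207/40 kN·m

Load 1 — triangular load w₀=-13 kN/m (0→w₀ over full span):
  M_1 = 3w₀Lx/20 - w₀L²/30 - w₀x³/(6L) = 3·(-13)·4·3/20 - (-13)·4²/30 - (-13)·3³/(6·4) = -221/120 kN·m
Load 2 — uniform load w=-20 kN/m over full span:
  M_2 = wLx/2 - wL²/12 - wx²/2 = (-20)·4·3/2 - (-20)·4²/12 - (-20)·3²/2 = -10/3 kN·m
Superposition: M = Σ M_i = -207/40 kN·m ≈ -5.175000 kN·m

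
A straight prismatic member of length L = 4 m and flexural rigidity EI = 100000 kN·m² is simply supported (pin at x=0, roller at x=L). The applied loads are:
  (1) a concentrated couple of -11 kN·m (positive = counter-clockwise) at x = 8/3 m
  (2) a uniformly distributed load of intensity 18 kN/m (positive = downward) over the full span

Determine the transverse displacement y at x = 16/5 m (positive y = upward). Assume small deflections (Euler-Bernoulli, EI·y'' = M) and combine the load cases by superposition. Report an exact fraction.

Load 1 — applied couple M₀=-11 kN·m at a=8/3 m (b=L-a=4/3):
  y_1 = (M₀x³/(6L)-M₀(x-a)²/2+C₁x)/EI  [x>a] with C₁=M₀(3b²-L²)/(6L)=44/9 = ((-11)·(16/5)³/(6·4)-(-11)·((16/5)-(8/3))²/2+(44/9)·(16/5))/100000 = 77/3515625 m
Load 2 — uniform load w=18 kN/m over full span:
  y_2 = -wx(L³-2Lx²+x³)/(24EI) = -18·(16/5)·(4³-2·4·(16/5)²+(16/5)³)/(24·100000) = -696/1953125 m
Superposition: y = Σ y_i = -5879/17578125 m ≈ -0.000334 m

y(16/5) = -5879/17578125 m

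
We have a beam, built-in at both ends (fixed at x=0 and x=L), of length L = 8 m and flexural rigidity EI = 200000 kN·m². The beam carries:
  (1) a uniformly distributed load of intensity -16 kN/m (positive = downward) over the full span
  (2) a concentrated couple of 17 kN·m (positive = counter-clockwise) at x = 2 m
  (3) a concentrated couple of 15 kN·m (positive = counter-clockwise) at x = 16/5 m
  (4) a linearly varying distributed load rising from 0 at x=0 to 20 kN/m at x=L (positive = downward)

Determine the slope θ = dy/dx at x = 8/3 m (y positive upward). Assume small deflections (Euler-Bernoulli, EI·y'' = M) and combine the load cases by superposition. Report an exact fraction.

Load 1 — uniform load w=-16 kN/m over full span:
  θ_1 = -wx(L-x)(L-2x)/(12EI) = -(-16)·(8/3)·(8-(8/3))·(8-2·(8/3))/(12·200000) = 64/253125 rad
Load 2 — applied couple M₀=17 kN·m at a=2 m (b=L-a=6):
  θ_2 = (R_Ax²/2 - M_Ax - M₀(x-a))/EI  [x>a] with R_A=153/64, M_A=-51/16 = ((153/64)·(8/3)²/2 - (-51/16)·(8/3) - 17·((8/3)-2))/200000 = 17/600000 rad
Load 3 — applied couple M₀=15 kN·m at a=16/5 m (b=L-a=24/5):
  θ_3 = (R_Ax²/2 - M_Ax)/EI  [x≤a] with R_A=27/10, M_A=9/5 = ((27/10)·(8/3)²/2 - (9/5)·(8/3))/200000 = 3/125000 rad
Load 4 — triangular load w₀=20 kN/m (0→w₀ over full span):
  θ_4 = -w₀(2x(L-x)(L-2x)(x+2L)+x²(L-x)²)/(120LEI) = -20·(2·(8/3)·(8-(8/3))·(8-2·(8/3))·((8/3)+2·8)+(8/3)²·(8-(8/3))²)/(120·8·200000) = -128/759375 rad
Superposition: θ = Σ θ_i = 33197/243000000 rad ≈ 0.000137 rad

θ(8/3) = 33197/243000000 rad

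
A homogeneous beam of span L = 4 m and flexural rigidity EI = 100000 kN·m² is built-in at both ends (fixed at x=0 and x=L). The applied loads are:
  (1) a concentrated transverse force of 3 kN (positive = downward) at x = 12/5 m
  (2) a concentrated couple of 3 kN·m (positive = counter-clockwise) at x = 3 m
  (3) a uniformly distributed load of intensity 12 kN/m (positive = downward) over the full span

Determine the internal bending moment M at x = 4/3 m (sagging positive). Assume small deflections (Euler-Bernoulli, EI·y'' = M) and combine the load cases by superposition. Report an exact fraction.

Load 1 — point force P=3 kN at a=12/5 m (b=L-a=8/5):
  M_1 = Pb²(3a+b)x/L³ - Pab²/L²  [x≤a] = 3·(8/5)²·(3·(12/5)+(8/5))·(4/3)/4³ - 3·(12/5)·(8/5)²/4² = 32/125 kN·m
Load 2 — applied couple M₀=3 kN·m at a=3 m (b=L-a=1):
  M_2 = R_Ax - M_A  [x≤a] with R_A=27/32, M_A=15/16 = (27/32)·(4/3) - (15/16) = 3/16 kN·m
Load 3 — uniform load w=12 kN/m over full span:
  M_3 = wLx/2 - wL²/12 - wx²/2 = 12·4·(4/3)/2 - 12·4²/12 - 12·(4/3)²/2 = 16/3 kN·m
Superposition: M = Σ M_i = 34661/6000 kN·m ≈ 5.776833 kN·m

M(4/3) = 34661/6000 kN·m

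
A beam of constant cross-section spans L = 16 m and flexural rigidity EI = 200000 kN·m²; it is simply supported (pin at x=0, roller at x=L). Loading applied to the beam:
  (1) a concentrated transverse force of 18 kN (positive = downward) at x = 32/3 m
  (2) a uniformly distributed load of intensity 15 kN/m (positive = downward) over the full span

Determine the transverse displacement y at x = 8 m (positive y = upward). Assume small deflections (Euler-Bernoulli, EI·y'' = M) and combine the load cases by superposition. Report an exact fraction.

Load 1 — point force P=18 kN at a=32/3 m (b=L-a=16/3):
  y_1 = -Pbx(L²-b²-x²)/(6LEI)  [x≤a] = -18·(16/3)·8·(16²-(16/3)²-8²)/(6·16·200000) = -184/28125 m
Load 2 — uniform load w=15 kN/m over full span:
  y_2 = -wx(L³-2Lx²+x³)/(24EI) = -15·8·(16³-2·16·8²+8³)/(24·200000) = -8/125 m
Superposition: y = Σ y_i = -1984/28125 m ≈ -0.070542 m

y(8) = -1984/28125 m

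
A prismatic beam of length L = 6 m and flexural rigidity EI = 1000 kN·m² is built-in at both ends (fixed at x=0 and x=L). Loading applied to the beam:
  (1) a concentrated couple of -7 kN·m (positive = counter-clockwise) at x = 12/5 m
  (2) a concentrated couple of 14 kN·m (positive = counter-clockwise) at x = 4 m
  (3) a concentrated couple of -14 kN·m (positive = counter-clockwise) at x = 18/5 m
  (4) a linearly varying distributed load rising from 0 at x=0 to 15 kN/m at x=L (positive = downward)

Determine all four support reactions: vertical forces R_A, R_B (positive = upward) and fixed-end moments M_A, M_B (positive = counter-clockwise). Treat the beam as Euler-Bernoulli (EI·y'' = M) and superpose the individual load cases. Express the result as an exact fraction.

Load 1 — applied couple M₀=-7 kN·m at a=12/5 m (b=L-a=18/5):
  R_A = 6M₀ab/L³ = 6·(-7)·(12/5)·(18/5)/6³ = -42/25 kN
  M_A = M₀b(2a-b)/L² = (-7)·(18/5)·(2·(12/5)-(18/5))/6² = -21/25 kN·m
  R_B = -6M₀ab/L³ = -6·(-7)·(12/5)·(18/5)/6³ = 42/25 kN
  M_B = M₀a(2b-a)/L² = (-7)·(12/5)·(2·(18/5)-(12/5))/6² = -56/25 kN·m
Load 2 — applied couple M₀=14 kN·m at a=4 m (b=L-a=2):
  R_A = 6M₀ab/L³ = 6·14·4·2/6³ = 28/9 kN
  M_A = M₀b(2a-b)/L² = 14·2·(2·4-2)/6² = 14/3 kN·m
  R_B = -6M₀ab/L³ = -6·14·4·2/6³ = -28/9 kN
  M_B = M₀a(2b-a)/L² = 14·4·(2·2-4)/6² = 0 kN·m
Load 3 — applied couple M₀=-14 kN·m at a=18/5 m (b=L-a=12/5):
  R_A = 6M₀ab/L³ = 6·(-14)·(18/5)·(12/5)/6³ = -84/25 kN
  M_A = M₀b(2a-b)/L² = (-14)·(12/5)·(2·(18/5)-(12/5))/6² = -112/25 kN·m
  R_B = -6M₀ab/L³ = -6·(-14)·(18/5)·(12/5)/6³ = 84/25 kN
  M_B = M₀a(2b-a)/L² = (-14)·(18/5)·(2·(12/5)-(18/5))/6² = -42/25 kN·m
Load 4 — triangular load w₀=15 kN/m (0→w₀ over full span):
  R_A = 3w₀L/20 = 3·15·6/20 = 27/2 kN
  M_A = w₀L²/30 = 15·6²/30 = 18 kN·m
  R_B = 7w₀L/20 = 7·15·6/20 = 63/2 kN
  M_B = -w₀L²/20 = -15·6²/20 = -27 kN·m
Superposition: R_A = 5207/450 kN, M_A = 1301/75 kN·m, R_B = 15043/450 kN, M_B = -773/25 kN·m

R_A = 5207/450 kN, M_A = 1301/75 kN·m, R_B = 15043/450 kN, M_B = -773/25 kN·m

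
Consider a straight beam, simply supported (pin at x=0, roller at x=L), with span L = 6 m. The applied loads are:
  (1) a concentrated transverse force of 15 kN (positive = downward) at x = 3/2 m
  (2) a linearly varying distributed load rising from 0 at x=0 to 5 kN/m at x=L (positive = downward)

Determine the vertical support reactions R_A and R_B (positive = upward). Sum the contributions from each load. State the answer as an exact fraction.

Load 1 — point force P=15 kN at a=3/2 m (b=L-a=9/2):
  R_A = Pb/L = 15·(9/2)/6 = 45/4 kN
  R_B = Pa/L = 15·(3/2)/6 = 15/4 kN
Load 2 — triangular load w₀=5 kN/m (0→w₀ over full span):
  R_A = w₀L/6 = 5·6/6 = 5 kN
  R_B = w₀L/3 = 5·6/3 = 10 kN
Superposition: R_A = 65/4 kN, R_B = 55/4 kN

R_A = 65/4 kN, R_B = 55/4 kN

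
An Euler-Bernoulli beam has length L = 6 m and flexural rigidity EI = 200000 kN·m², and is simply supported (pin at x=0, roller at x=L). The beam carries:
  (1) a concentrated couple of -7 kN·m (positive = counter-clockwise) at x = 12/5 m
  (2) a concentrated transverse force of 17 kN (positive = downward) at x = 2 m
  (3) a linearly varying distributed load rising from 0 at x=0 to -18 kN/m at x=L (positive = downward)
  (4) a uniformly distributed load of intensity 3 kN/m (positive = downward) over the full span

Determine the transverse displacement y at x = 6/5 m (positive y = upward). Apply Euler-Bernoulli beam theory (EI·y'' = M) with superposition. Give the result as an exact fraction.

Load 1 — applied couple M₀=-7 kN·m at a=12/5 m (b=L-a=18/5):
  y_1 = (M₀x³/(6L)+C₁x)/EI  [x≤a] with C₁=M₀(3b²-L²)/(6L)=-14/25 = ((-7)·(6/5)³/(6·6)+(-14/25)·(6/5))/200000 = -63/12500000 m
Load 2 — point force P=17 kN at a=2 m (b=L-a=4):
  y_2 = -Pbx(L²-b²-x²)/(6LEI)  [x≤a] = -17·4·(6/5)·(6²-4²-(6/5)²)/(6·6·200000) = -493/2343750 m
Load 3 — triangular load w₀=-18 kN/m (0→w₀ over full span):
  y_3 = -w₀x(7L⁴-10L²x²+3x⁴)/(360LEI) = -(-18)·(6/5)·(7·6⁴-10·6²·(6/5)²+3·(6/5)⁴)/(360·6·200000) = 20898/48828125 m
Load 4 — uniform load w=3 kN/m over full span:
  y_4 = -wx(L³-2Lx²+x³)/(24EI) = -3·(6/5)·(6³-2·6·(6/5)²+(6/5)³)/(24·200000) = -2349/15625000 m
Superposition: y = Σ y_i = 291883/4687500000 m ≈ 0.000062 m

y(6/5) = 291883/4687500000 m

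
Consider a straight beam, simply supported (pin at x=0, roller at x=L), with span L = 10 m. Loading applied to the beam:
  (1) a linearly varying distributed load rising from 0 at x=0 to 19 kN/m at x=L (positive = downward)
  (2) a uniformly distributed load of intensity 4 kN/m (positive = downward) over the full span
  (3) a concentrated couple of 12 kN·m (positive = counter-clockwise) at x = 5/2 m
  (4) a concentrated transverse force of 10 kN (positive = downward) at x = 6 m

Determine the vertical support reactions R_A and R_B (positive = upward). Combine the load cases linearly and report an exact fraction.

R_A = 853/15 kN, R_B = 1322/15 kN

Load 1 — triangular load w₀=19 kN/m (0→w₀ over full span):
  R_A = w₀L/6 = 19·10/6 = 95/3 kN
  R_B = w₀L/3 = 19·10/3 = 190/3 kN
Load 2 — uniform load w=4 kN/m over full span:
  R_A = wL/2 = 4·10/2 = 20 kN
  R_B = wL/2 = 4·10/2 = 20 kN
Load 3 — applied couple M₀=12 kN·m at a=5/2 m (b=L-a=15/2):
  R_A = M₀/L = 12/10 = 6/5 kN
  R_B = -M₀/L = -12/10 = -6/5 kN
Load 4 — point force P=10 kN at a=6 m (b=L-a=4):
  R_A = Pb/L = 10·4/10 = 4 kN
  R_B = Pa/L = 10·6/10 = 6 kN
Superposition: R_A = 853/15 kN, R_B = 1322/15 kN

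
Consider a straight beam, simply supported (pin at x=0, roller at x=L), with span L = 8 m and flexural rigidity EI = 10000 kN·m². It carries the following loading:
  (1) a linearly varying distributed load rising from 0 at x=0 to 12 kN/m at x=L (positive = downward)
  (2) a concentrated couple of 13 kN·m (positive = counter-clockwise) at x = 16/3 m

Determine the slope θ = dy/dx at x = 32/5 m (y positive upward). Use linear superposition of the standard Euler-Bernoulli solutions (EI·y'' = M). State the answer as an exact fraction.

Load 1 — triangular load w₀=12 kN/m (0→w₀ over full span):
  θ_1 = -w₀(7L⁴-30L²x²+15x⁴)/(360LEI) = -12·(7·8⁴-30·8²·(32/5)²+15·(32/5)⁴)/(360·8·10000) = 12112/1171875 rad
Load 2 — applied couple M₀=13 kN·m at a=16/3 m (b=L-a=8/3):
  θ_2 = (M₀x²/(2L)-M₀(x-a)+C₁)/EI  [x>a] with C₁=M₀(3b²-L²)/(6L)=-104/9 = (13·(32/5)²/(2·8)-13·((32/5)-(16/3))+(-104/9))/10000 = 221/281250 rad
Superposition: θ = Σ θ_i = 78197/7031250 rad ≈ 0.011121 rad

θ(32/5) = 78197/7031250 rad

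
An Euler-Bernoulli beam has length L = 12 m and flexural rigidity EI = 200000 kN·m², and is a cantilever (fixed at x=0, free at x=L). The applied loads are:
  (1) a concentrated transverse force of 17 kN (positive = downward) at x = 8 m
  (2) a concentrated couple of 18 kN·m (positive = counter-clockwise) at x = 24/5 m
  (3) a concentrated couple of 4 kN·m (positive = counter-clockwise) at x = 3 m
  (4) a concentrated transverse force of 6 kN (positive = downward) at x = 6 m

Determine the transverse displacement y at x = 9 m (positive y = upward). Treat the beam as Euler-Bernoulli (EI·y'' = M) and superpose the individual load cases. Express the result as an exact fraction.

Load 1 — point force P=17 kN at a=8 m (b=L-a=4):
  y_1 = -Pa²(3x-a)/(6EI)  [x>a] = -17·8²·(3·9-8)/(6·200000) = -323/18750 m
Load 2 — applied couple M₀=18 kN·m at a=24/5 m (b=L-a=36/5):
  y_2 = M₀a(2x-a)/(2EI)  [x>a] = 18·(24/5)·(2·9-(24/5))/(2·200000) = 891/312500 m
Load 3 — applied couple M₀=4 kN·m at a=3 m (b=L-a=9):
  y_3 = M₀a(2x-a)/(2EI)  [x>a] = 4·3·(2·9-3)/(2·200000) = 9/20000 m
Load 4 — point force P=6 kN at a=6 m (b=L-a=6):
  y_4 = -Pa²(3x-a)/(6EI)  [x>a] = -6·6²·(3·9-6)/(6·200000) = -189/50000 m
Superposition: y = Σ y_i = -132791/7500000 m ≈ -0.017705 m

y(9) = -132791/7500000 m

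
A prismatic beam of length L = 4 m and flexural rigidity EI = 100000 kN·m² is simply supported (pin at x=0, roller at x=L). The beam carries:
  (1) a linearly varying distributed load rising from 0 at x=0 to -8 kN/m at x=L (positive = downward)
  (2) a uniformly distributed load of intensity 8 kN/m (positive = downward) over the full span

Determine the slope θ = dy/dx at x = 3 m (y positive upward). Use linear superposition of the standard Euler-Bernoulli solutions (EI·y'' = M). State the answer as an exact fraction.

θ(3) = 1327/18000000 rad

Load 1 — triangular load w₀=-8 kN/m (0→w₀ over full span):
  θ_1 = -w₀(7L⁴-30L²x²+15x⁴)/(360LEI) = -(-8)·(7·4⁴-30·4²·3²+15·3⁴)/(360·4·100000) = -1313/18000000 rad
Load 2 — uniform load w=8 kN/m over full span:
  θ_2 = -w(L³-6Lx²+4x³)/(24EI) = -8·(4³-6·4·3²+4·3³)/(24·100000) = 11/75000 rad
Superposition: θ = Σ θ_i = 1327/18000000 rad ≈ 0.000074 rad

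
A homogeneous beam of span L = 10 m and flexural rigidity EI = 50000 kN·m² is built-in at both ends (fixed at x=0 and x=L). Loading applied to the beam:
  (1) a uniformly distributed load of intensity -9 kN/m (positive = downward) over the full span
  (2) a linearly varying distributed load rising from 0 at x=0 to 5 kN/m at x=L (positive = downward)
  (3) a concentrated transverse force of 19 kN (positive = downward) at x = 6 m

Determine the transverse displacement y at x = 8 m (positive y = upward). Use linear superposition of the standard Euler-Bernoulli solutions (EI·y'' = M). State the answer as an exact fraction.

Load 1 — uniform load w=-9 kN/m over full span:
  y_1 = -wx²(L-x)²/(24EI) = -(-9)·8²·(10-8)²/(24·50000) = 6/3125 m
Load 2 — triangular load w₀=5 kN/m (0→w₀ over full span):
  y_2 = -w₀x²(L-x)²(x+2L)/(120LEI) = -5·8²·(10-8)²·(8+2·10)/(120·10·50000) = -28/46875 m
Load 3 — point force P=19 kN at a=6 m (b=L-a=4):
  y_3 = -Pa²(L-x)²(3bL-(3b+a)(L-x))/(6L³EI)  [x>a] = -19·6²·(10-8)²·(3·4·10-(3·4+6)·(10-8))/(6·10³·50000) = -1197/1562500 m
Superposition: y = Σ y_i = 2609/4687500 m ≈ 0.000557 m

y(8) = 2609/4687500 m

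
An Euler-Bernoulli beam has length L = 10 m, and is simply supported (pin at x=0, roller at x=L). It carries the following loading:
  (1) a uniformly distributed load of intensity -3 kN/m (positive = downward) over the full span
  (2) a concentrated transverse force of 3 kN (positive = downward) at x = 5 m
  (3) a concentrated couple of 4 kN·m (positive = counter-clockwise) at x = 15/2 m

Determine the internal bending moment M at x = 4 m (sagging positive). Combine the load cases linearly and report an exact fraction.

Load 1 — uniform load w=-3 kN/m over full span:
  M_1 = wx(L-x)/2 = (-3)·4·(10-4)/2 = -36 kN·m
Load 2 — point force P=3 kN at a=5 m (b=L-a=5):
  M_2 = Pbx/L  [x≤a] = 3·5·4/10 = 6 kN·m
Load 3 — applied couple M₀=4 kN·m at a=15/2 m (b=L-a=5/2):
  M_3 = M₀x/L  [x≤a] = 4·4/10 = 8/5 kN·m
Superposition: M = Σ M_i = -142/5 kN·m ≈ -28.400000 kN·m

M(4) = -142/5 kN·m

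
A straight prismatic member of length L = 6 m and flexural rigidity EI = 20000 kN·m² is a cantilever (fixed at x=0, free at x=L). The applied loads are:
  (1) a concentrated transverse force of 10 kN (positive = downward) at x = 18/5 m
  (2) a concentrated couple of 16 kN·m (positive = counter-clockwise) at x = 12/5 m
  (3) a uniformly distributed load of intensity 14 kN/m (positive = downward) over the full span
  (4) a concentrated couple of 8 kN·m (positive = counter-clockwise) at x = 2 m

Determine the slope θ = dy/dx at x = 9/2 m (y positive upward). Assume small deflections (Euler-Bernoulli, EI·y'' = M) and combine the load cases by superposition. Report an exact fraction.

Load 1 — point force P=10 kN at a=18/5 m (b=L-a=12/5):
  θ_1 = -Pa²/(2EI)  [x>a] = -10·(18/5)²/(2·20000) = -81/25000 rad
Load 2 — applied couple M₀=16 kN·m at a=12/5 m (b=L-a=18/5):
  θ_2 = M₀a/EI  [x>a] = 16·(12/5)/20000 = 6/3125 rad
Load 3 — uniform load w=14 kN/m over full span:
  θ_3 = -wx(x²-3Lx+3L²)/(6EI) = -14·(9/2)·((9/2)²-3·6·(9/2)+3·6²)/(6·20000) = -3969/160000 rad
Load 4 — applied couple M₀=8 kN·m at a=2 m (b=L-a=4):
  θ_4 = M₀a/EI  [x>a] = 8·2/20000 = 1/1250 rad
Superposition: θ = Σ θ_i = -20261/800000 rad ≈ -0.025326 rad

θ(9/2) = -20261/800000 rad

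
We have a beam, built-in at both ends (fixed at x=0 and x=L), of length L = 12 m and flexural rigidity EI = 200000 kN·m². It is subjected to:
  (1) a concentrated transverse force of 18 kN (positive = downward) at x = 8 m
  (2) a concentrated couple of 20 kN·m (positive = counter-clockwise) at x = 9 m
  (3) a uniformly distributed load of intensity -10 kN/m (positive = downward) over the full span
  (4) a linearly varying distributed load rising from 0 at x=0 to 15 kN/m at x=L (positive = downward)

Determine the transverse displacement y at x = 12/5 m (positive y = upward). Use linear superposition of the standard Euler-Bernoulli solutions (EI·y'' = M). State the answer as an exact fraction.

Load 1 — point force P=18 kN at a=8 m (b=L-a=4):
  y_1 = -Pb²x²(3aL-(3a+b)x)/(6L³EI)  [x≤a] = -18·4²·(12/5)²·(3·8·12-(3·8+4)·(12/5))/(6·12³·200000) = -69/390625 m
Load 2 — applied couple M₀=20 kN·m at a=9 m (b=L-a=3):
  y_2 = (R_Ax³/6 - M_Ax²/2)/EI  [x≤a] with R_A=15/8, M_A=25/4 = ((15/8)·(12/5)³/6 - (25/4)·(12/5)²/2)/200000 = -171/2500000 m
Load 3 — uniform load w=-10 kN/m over full span:
  y_3 = -wx²(L-x)²/(24EI) = -(-10)·(12/5)²·(12-(12/5))²/(24·200000) = 432/390625 m
Load 4 — triangular load w₀=15 kN/m (0→w₀ over full span):
  y_4 = -w₀x²(L-x)²(x+2L)/(120LEI) = -15·(12/5)²·(12-(12/5))²·((12/5)+2·12)/(120·12·200000) = -7128/9765625 m
Superposition: y = Σ y_i = 40929/312500000 m ≈ 0.000131 m

y(12/5) = 40929/312500000 m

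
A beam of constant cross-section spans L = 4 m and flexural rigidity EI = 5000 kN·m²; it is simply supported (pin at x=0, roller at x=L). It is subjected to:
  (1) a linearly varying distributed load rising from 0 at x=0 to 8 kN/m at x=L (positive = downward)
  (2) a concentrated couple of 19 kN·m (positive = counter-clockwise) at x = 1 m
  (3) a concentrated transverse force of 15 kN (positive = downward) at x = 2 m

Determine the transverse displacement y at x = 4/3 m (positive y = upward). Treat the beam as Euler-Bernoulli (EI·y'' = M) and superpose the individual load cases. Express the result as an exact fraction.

y(4/3) = -11549/3645000 m

Load 1 — triangular load w₀=8 kN/m (0→w₀ over full span):
  y_1 = -w₀x(7L⁴-10L²x²+3x⁴)/(360LEI) = -8·(4/3)·(7·4⁴-10·4²·(4/3)²+3·(4/3)⁴)/(360·4·5000) = -1024/455625 m
Load 2 — applied couple M₀=19 kN·m at a=1 m (b=L-a=3):
  y_2 = (M₀x³/(6L)-M₀(x-a)²/2+C₁x)/EI  [x>a] with C₁=M₀(3b²-L²)/(6L)=209/24 = (19·(4/3)³/(6·4)-19·((4/3)-1)²/2+(209/24)·(4/3))/5000 = 1007/405000 m
Load 3 — point force P=15 kN at a=2 m (b=L-a=2):
  y_3 = -Pbx(L²-b²-x²)/(6LEI)  [x≤a] = -15·2·(4/3)·(4²-2²-(4/3)²)/(6·4·5000) = -23/6750 m
Superposition: y = Σ y_i = -11549/3645000 m ≈ -0.003168 m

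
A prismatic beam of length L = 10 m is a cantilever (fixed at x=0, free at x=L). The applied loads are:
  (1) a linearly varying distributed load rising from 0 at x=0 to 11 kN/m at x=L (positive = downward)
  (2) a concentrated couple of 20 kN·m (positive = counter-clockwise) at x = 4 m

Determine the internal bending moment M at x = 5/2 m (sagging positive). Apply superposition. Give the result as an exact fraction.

Load 1 — triangular load w₀=11 kN/m (0→w₀ over full span):
  M_1 = w₀Lx/2 - w₀L²/3 - w₀x³/(6L) = 11·10·(5/2)/2 - 11·10²/3 - 11·(5/2)³/(6·10) = -7425/32 kN·m
Load 2 — applied couple M₀=20 kN·m at a=4 m (b=L-a=6):
  M_2 = M₀  [x≤a] = 20 = 20 kN·m
Superposition: M = Σ M_i = -6785/32 kN·m ≈ -212.031250 kN·m

M(5/2) = -6785/32 kN·m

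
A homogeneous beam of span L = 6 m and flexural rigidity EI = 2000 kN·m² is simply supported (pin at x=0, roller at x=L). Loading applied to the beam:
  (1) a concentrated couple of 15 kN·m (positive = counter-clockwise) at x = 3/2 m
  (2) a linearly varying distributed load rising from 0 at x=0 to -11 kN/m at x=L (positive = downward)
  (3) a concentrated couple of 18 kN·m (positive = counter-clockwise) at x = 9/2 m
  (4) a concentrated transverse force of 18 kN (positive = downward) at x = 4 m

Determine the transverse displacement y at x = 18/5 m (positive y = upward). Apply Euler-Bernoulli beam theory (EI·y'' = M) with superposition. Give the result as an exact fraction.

Load 1 — applied couple M₀=15 kN·m at a=3/2 m (b=L-a=9/2):
  y_1 = (M₀x³/(6L)-M₀(x-a)²/2+C₁x)/EI  [x>a] with C₁=M₀(3b²-L²)/(6L)=165/16 = (15·(18/5)³/(6·6)-15·((18/5)-(3/2))²/2+(165/16)·(18/5))/2000 = 2349/200000 m
Load 2 — triangular load w₀=-11 kN/m (0→w₀ over full span):
  y_2 = -w₀x(7L⁴-10L²x²+3x⁴)/(360LEI) = -(-11)·(18/5)·(7·6⁴-10·6²·(18/5)²+3·(18/5)⁴)/(360·6·2000) = 87912/1953125 m
Load 3 — applied couple M₀=18 kN·m at a=9/2 m (b=L-a=3/2):
  y_3 = (M₀x³/(6L)+C₁x)/EI  [x≤a] with C₁=M₀(3b²-L²)/(6L)=-117/8 = (18·(18/5)³/(6·6)+(-117/8)·(18/5))/2000 = -14661/1000000 m
Load 4 — point force P=18 kN at a=4 m (b=L-a=2):
  y_4 = -Pbx(L²-b²-x²)/(6LEI)  [x≤a] = -18·2·(18/5)·(6²-2²-(18/5)²)/(6·6·2000) = -1071/31250 m
Superposition: y = Σ y_i = 244467/31250000 m ≈ 0.007823 m

y(18/5) = 244467/31250000 m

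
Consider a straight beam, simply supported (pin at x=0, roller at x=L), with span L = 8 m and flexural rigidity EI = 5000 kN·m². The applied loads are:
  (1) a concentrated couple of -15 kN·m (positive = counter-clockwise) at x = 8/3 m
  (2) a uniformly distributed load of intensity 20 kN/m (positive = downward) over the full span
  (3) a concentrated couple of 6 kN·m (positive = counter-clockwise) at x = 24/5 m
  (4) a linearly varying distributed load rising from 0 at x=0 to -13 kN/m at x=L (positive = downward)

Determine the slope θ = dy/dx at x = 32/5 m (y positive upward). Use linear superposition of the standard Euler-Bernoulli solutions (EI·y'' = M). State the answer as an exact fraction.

θ(32/5) = 335369/7031250 rad

Load 1 — applied couple M₀=-15 kN·m at a=8/3 m (b=L-a=16/3):
  θ_1 = (M₀x²/(2L)-M₀(x-a)+C₁)/EI  [x>a] with C₁=M₀(3b²-L²)/(6L)=-20/3 = ((-15)·(32/5)²/(2·8)-(-15)·((32/5)-(8/3))+(-20/3))/5000 = 41/18750 rad
Load 2 — uniform load w=20 kN/m over full span:
  θ_2 = -w(L³-6Lx²+4x³)/(24EI) = -20·(8³-6·8·(32/5)²+4·(32/5)³)/(24·5000) = 1056/15625 rad
Load 3 — applied couple M₀=6 kN·m at a=24/5 m (b=L-a=16/5):
  θ_3 = (M₀x²/(2L)-M₀(x-a)+C₁)/EI  [x>a] with C₁=M₀(3b²-L²)/(6L)=-104/25 = (6·(32/5)²/(2·8)-6·((32/5)-(24/5))+(-104/25))/5000 = 1/3125 rad
Load 4 — triangular load w₀=-13 kN/m (0→w₀ over full span):
  θ_4 = -w₀(7L⁴-30L²x²+15x⁴)/(360LEI) = -(-13)·(7·8⁴-30·8²·(32/5)²+15·(32/5)⁴)/(360·8·5000) = -78728/3515625 rad
Superposition: θ = Σ θ_i = 335369/7031250 rad ≈ 0.047697 rad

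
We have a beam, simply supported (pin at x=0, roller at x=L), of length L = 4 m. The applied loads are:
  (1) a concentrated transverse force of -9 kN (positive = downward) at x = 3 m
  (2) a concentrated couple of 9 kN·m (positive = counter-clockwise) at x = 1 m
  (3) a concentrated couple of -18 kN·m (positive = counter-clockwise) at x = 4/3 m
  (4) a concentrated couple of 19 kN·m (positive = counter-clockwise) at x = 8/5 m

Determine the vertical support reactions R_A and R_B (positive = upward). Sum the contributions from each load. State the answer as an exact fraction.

Load 1 — point force P=-9 kN at a=3 m (b=L-a=1):
  R_A = Pb/L = (-9)·1/4 = -9/4 kN
  R_B = Pa/L = (-9)·3/4 = -27/4 kN
Load 2 — applied couple M₀=9 kN·m at a=1 m (b=L-a=3):
  R_A = M₀/L = 9/4 kN
  R_B = -M₀/L = -9/4 kN
Load 3 — applied couple M₀=-18 kN·m at a=4/3 m (b=L-a=8/3):
  R_A = M₀/L = (-18)/4 = -9/2 kN
  R_B = -M₀/L = -(-18)/4 = 9/2 kN
Load 4 — applied couple M₀=19 kN·m at a=8/5 m (b=L-a=12/5):
  R_A = M₀/L = 19/4 kN
  R_B = -M₀/L = -19/4 kN
Superposition: R_A = 1/4 kN, R_B = -37/4 kN

R_A = 1/4 kN, R_B = -37/4 kN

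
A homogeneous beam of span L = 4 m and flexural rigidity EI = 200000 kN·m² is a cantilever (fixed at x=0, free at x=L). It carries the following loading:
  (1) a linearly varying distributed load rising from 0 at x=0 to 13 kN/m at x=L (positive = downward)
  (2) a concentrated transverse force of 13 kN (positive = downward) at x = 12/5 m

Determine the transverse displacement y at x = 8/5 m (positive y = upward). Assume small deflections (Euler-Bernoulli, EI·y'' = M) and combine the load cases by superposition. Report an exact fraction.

y(8/5) = -24986/48828125 m

Load 1 — triangular load w₀=13 kN/m (0→w₀ over full span):
  y_1 = (w₀Lx³/12-w₀L²x²/6-w₀x⁵/(120L))/EI = (13·4·(8/5)³/12-13·4²·(8/5)²/6-13·(8/5)⁵/(120·4))/200000 = -52208/146484375 m
Load 2 — point force P=13 kN at a=12/5 m (b=L-a=8/5):
  y_2 = -Px²(3a-x)/(6EI)  [x≤a] = -13·(8/5)²·(3·(12/5)-(8/5))/(6·200000) = -182/1171875 m
Superposition: y = Σ y_i = -24986/48828125 m ≈ -0.000512 m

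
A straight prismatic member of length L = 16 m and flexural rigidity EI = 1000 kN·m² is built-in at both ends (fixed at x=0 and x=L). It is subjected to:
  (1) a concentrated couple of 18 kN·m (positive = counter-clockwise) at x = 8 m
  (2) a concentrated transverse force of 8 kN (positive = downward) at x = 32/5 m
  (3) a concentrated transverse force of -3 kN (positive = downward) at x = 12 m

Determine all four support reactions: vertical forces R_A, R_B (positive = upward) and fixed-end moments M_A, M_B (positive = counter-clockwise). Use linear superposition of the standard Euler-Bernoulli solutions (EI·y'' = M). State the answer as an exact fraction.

Load 1 — applied couple M₀=18 kN·m at a=8 m (b=L-a=8):
  R_A = 6M₀ab/L³ = 6·18·8·8/16³ = 27/16 kN
  M_A = M₀b(2a-b)/L² = 18·8·(2·8-8)/16² = 9/2 kN·m
  R_B = -6M₀ab/L³ = -6·18·8·8/16³ = -27/16 kN
  M_B = M₀a(2b-a)/L² = 18·8·(2·8-8)/16² = 9/2 kN·m
Load 2 — point force P=8 kN at a=32/5 m (b=L-a=48/5):
  R_A = Pb²(3a+b)/L³ = 8·(48/5)²·(3·(32/5)+(48/5))/16³ = 648/125 kN
  M_A = Pab²/L² = 8·(32/5)·(48/5)²/16² = 2304/125 kN·m
  R_B = Pa²(a+3b)/L³ = 8·(32/5)²·((32/5)+3·(48/5))/16³ = 352/125 kN
  M_B = -Pa²b/L² = -8·(32/5)²·(48/5)/16² = -1536/125 kN·m
Load 3 — point force P=-3 kN at a=12 m (b=L-a=4):
  R_A = Pb²(3a+b)/L³ = (-3)·4²·(3·12+4)/16³ = -15/32 kN
  M_A = Pab²/L² = (-3)·12·4²/16² = -9/4 kN·m
  R_B = Pa²(a+3b)/L³ = (-3)·12²·(12+3·4)/16³ = -81/32 kN
  M_B = -Pa²b/L² = -(-3)·12²·4/16² = 27/4 kN·m
Superposition: R_A = 25611/4000 kN, M_A = 10341/500 kN·m, R_B = -5611/4000 kN, M_B = -519/500 kN·m

R_A = 25611/4000 kN, M_A = 10341/500 kN·m, R_B = -5611/4000 kN, M_B = -519/500 kN·m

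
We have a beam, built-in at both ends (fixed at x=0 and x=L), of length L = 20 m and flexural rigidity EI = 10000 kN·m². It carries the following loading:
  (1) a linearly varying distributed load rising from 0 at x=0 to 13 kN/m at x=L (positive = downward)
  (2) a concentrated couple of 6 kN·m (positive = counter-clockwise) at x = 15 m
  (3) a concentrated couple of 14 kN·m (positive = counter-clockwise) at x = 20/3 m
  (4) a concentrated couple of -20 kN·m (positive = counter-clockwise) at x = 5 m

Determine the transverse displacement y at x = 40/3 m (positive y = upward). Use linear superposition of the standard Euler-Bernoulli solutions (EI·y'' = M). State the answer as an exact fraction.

Load 1 — triangular load w₀=13 kN/m (0→w₀ over full span):
  y_1 = -w₀x²(L-x)²(x+2L)/(120LEI) = -13·(40/3)²·(20-(40/3))²·((40/3)+2·20)/(120·20·10000) = -832/3645 m
Load 2 — applied couple M₀=6 kN·m at a=15 m (b=L-a=5):
  y_2 = (R_Ax³/6 - M_Ax²/2)/EI  [x≤a] with R_A=27/80, M_A=15/8 = ((27/80)·(40/3)³/6 - (15/8)·(40/3)²/2)/10000 = -1/300 m
Load 3 — applied couple M₀=14 kN·m at a=20/3 m (b=L-a=40/3):
  y_3 = (R_Ax³/6 - M_Ax²/2 - M₀(x-a)²/2)/EI  [x>a] with R_A=14/15, M_A=0 = ((14/15)·(40/3)³/6 - 0·(40/3)²/2 - 14·((40/3)-(20/3))²/2)/10000 = 7/1215 m
Load 4 — applied couple M₀=-20 kN·m at a=5 m (b=L-a=15):
  y_4 = (R_Ax³/6 - M_Ax²/2 - M₀(x-a)²/2)/EI  [x>a] with R_A=-9/8, M_A=15/4 = ((-9/8)·(40/3)³/6 - (15/4)·(40/3)²/2 - (-20)·((40/3)-5)²/2)/10000 = -1/120 m
Superposition: y = Σ y_i = -34141/145800 m ≈ -0.234163 m

y(40/3) = -34141/145800 m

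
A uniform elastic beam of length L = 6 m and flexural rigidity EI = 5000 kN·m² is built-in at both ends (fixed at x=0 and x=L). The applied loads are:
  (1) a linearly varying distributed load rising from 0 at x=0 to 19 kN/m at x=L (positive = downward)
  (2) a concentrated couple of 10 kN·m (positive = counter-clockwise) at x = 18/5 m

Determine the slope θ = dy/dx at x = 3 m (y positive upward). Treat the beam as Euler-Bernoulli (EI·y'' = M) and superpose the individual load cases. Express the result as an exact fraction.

θ(3) = -3/16000 rad

Load 1 — triangular load w₀=19 kN/m (0→w₀ over full span):
  θ_1 = -w₀(2x(L-x)(L-2x)(x+2L)+x²(L-x)²)/(120LEI) = -19·(2·3·(6-3)·(6-2·3)·(3+2·6)+3²·(6-3)²)/(120·6·5000) = -171/400000 rad
Load 2 — applied couple M₀=10 kN·m at a=18/5 m (b=L-a=12/5):
  θ_2 = (R_Ax²/2 - M_Ax)/EI  [x≤a] with R_A=12/5, M_A=16/5 = ((12/5)·3²/2 - (16/5)·3)/5000 = 3/12500 rad
Superposition: θ = Σ θ_i = -3/16000 rad ≈ -0.000188 rad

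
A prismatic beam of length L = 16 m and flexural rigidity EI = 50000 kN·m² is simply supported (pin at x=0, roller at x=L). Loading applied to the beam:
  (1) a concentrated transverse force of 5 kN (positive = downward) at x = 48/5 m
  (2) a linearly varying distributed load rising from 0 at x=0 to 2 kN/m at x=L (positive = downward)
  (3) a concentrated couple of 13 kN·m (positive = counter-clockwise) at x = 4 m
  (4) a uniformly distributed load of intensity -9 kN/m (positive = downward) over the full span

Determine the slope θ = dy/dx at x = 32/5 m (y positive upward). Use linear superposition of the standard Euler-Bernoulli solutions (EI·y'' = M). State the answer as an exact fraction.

Load 1 — point force P=5 kN at a=48/5 m (b=L-a=32/5):
  θ_1 = -Pb(L²-b²-3x²)/(6LEI)  [x≤a] = -5·(32/5)·(16²-(32/5)²-3·(32/5)²)/(6·16·50000) = -48/78125 rad
Load 2 — triangular load w₀=2 kN/m (0→w₀ over full span):
  θ_2 = -w₀(7L⁴-30L²x²+15x⁴)/(360LEI) = -2·(7·16⁴-30·16²·(32/5)²+15·(32/5)⁴)/(360·16·50000) = -20672/17578125 rad
Load 3 — applied couple M₀=13 kN·m at a=4 m (b=L-a=12):
  θ_3 = (M₀x²/(2L)-M₀(x-a)+C₁)/EI  [x>a] with C₁=M₀(3b²-L²)/(6L)=143/6 = (13·(32/5)²/(2·16)-13·((32/5)-4)+(143/6))/50000 = 1391/7500000 rad
Load 4 — uniform load w=-9 kN/m over full span:
  θ_4 = -w(L³-6Lx²+4x³)/(24EI) = -(-9)·(16³-6·16·(32/5)²+4·(32/5)³)/(24·50000) = 3552/390625 rad
Superposition: θ = Σ θ_i = 4212101/562500000 rad ≈ 0.007488 rad

θ(32/5) = 4212101/562500000 rad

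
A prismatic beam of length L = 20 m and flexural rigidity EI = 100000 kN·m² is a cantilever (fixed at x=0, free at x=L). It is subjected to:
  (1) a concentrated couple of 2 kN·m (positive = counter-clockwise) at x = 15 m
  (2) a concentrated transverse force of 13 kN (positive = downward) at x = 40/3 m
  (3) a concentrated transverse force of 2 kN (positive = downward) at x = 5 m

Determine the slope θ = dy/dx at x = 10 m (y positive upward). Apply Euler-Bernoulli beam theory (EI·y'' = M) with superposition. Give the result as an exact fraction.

θ(10) = -653/60000 rad

Load 1 — applied couple M₀=2 kN·m at a=15 m (b=L-a=5):
  θ_1 = M₀x/EI  [x≤a] = 2·10/100000 = 1/5000 rad
Load 2 — point force P=13 kN at a=40/3 m (b=L-a=20/3):
  θ_2 = -Px(2a-x)/(2EI)  [x≤a] = -13·10·(2·(40/3)-10)/(2·100000) = -13/1200 rad
Load 3 — point force P=2 kN at a=5 m (b=L-a=15):
  θ_3 = -Pa²/(2EI)  [x>a] = -2·5²/(2·100000) = -1/4000 rad
Superposition: θ = Σ θ_i = -653/60000 rad ≈ -0.010883 rad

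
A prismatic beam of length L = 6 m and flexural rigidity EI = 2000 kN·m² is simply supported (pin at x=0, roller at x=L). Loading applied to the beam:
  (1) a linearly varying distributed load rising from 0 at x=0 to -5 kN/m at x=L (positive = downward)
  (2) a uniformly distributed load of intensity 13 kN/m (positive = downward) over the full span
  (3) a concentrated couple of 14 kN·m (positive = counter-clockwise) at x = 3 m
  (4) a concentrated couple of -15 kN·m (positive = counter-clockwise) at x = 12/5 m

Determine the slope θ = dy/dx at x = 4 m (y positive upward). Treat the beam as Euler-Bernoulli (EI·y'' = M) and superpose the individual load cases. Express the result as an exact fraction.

θ(4) = 4517/180000 rad

Load 1 — triangular load w₀=-5 kN/m (0→w₀ over full span):
  θ_1 = -w₀(7L⁴-30L²x²+15x⁴)/(360LEI) = -(-5)·(7·6⁴-30·6²·4²+15·4⁴)/(360·6·2000) = -91/18000 rad
Load 2 — uniform load w=13 kN/m over full span:
  θ_2 = -w(L³-6Lx²+4x³)/(24EI) = -13·(6³-6·6·4²+4·4³)/(24·2000) = 169/6000 rad
Load 3 — applied couple M₀=14 kN·m at a=3 m (b=L-a=3):
  θ_3 = (M₀x²/(2L)-M₀(x-a)+C₁)/EI  [x>a] with C₁=M₀(3b²-L²)/(6L)=-7/2 = (14·4²/(2·6)-14·(4-3)+(-7/2))/2000 = 7/12000 rad
Load 4 — applied couple M₀=-15 kN·m at a=12/5 m (b=L-a=18/5):
  θ_4 = (M₀x²/(2L)-M₀(x-a)+C₁)/EI  [x>a] with C₁=M₀(3b²-L²)/(6L)=-6/5 = ((-15)·4²/(2·6)-(-15)·(4-(12/5))+(-6/5))/2000 = 7/5000 rad
Superposition: θ = Σ θ_i = 4517/180000 rad ≈ 0.025094 rad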